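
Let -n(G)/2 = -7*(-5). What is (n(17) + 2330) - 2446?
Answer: -186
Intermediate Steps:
n(G) = -70 (n(G) = -(-14)*(-5) = -2*35 = -70)
(n(17) + 2330) - 2446 = (-70 + 2330) - 2446 = 2260 - 2446 = -186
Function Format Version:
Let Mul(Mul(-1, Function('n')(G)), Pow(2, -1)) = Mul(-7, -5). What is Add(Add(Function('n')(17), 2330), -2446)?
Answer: -186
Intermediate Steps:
Function('n')(G) = -70 (Function('n')(G) = Mul(-2, Mul(-7, -5)) = Mul(-2, 35) = -70)
Add(Add(Function('n')(17), 2330), -2446) = Add(Add(-70, 2330), -2446) = Add(2260, -2446) = -186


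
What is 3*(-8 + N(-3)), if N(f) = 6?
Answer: -6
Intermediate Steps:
3*(-8 + N(-3)) = 3*(-8 + 6) = 3*(-2) = -6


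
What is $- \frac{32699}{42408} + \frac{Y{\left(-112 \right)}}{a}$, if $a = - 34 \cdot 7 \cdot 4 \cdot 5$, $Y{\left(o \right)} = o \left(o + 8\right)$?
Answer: $- \frac{610541}{189720} \approx -3.2181$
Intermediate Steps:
$Y{\left(o \right)} = o \left(8 + o\right)$
$a = -4760$ ($a = \left(-34\right) 28 \cdot 5 = \left(-952\right) 5 = -4760$)
$- \frac{32699}{42408} + \frac{Y{\left(-112 \right)}}{a} = - \frac{32699}{42408} + \frac{\left(-112\right) \left(8 - 112\right)}{-4760} = \left(-32699\right) \frac{1}{42408} + \left(-112\right) \left(-104\right) \left(- \frac{1}{4760}\right) = - \frac{1721}{2232} + 11648 \left(- \frac{1}{4760}\right) = - \frac{1721}{2232} - \frac{208}{85} = - \frac{610541}{189720}$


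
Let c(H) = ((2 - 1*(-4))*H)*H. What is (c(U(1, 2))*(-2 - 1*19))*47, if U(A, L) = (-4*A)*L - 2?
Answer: -592200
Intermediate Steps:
U(A, L) = -2 - 4*A*L (U(A, L) = -4*A*L - 2 = -2 - 4*A*L)
c(H) = 6*H² (c(H) = ((2 + 4)*H)*H = (6*H)*H = 6*H²)
(c(U(1, 2))*(-2 - 1*19))*47 = ((6*(-2 - 4*1*2)²)*(-2 - 1*19))*47 = ((6*(-2 - 8)²)*(-2 - 19))*47 = ((6*(-10)²)*(-21))*47 = ((6*100)*(-21))*47 = (600*(-21))*47 = -12600*47 = -592200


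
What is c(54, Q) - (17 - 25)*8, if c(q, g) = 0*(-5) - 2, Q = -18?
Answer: 62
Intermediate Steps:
c(q, g) = -2 (c(q, g) = 0 - 2 = -2)
c(54, Q) - (17 - 25)*8 = -2 - (17 - 25)*8 = -2 - (-8)*8 = -2 - 1*(-64) = -2 + 64 = 62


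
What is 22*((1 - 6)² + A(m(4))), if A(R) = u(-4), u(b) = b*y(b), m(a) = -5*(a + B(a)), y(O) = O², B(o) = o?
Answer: -858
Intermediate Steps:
m(a) = -10*a (m(a) = -5*(a + a) = -10*a)
u(b) = b³ (u(b) = b*b² = b³)
A(R) = -64 (A(R) = (-4)³ = -64)
22*((1 - 6)² + A(m(4))) = 22*((1 - 6)² - 64) = 22*((-5)² - 64) = 22*(25 - 64) = 22*(-39) = -858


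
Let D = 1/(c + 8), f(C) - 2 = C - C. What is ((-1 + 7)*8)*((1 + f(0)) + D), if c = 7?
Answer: 736/5 ≈ 147.20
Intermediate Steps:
f(C) = 2 (f(C) = 2 + (C - C) = 2 + 0 = 2)
D = 1/15 (D = 1/(7 + 8) = 1/15 ≈ 0.066667)
((-1 + 7)*8)*((1 + f(0)) + D) = ((-1 + 7)*8)*((1 + 2) + 1/15) = (6*8)*(3 + 1/15) = 48*(46/15) = 736/5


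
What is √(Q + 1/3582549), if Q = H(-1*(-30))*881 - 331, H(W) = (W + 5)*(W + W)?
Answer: √293100632942598678/398061 ≈ 1360.1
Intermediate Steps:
H(W) = 2*W*(5 + W) (H(W) = (5 + W)*(2*W) = 2*W*(5 + W))
Q = 1849769 (Q = (2*(-1*(-30))*(5 - 1*(-30)))*881 - 331 = (2*30*(5 + 30))*881 - 331 = (2*30*35)*881 - 331 = 2100*881 - 331 = 1850100 - 331 = 1849769)
√(Q + 1/3582549) = √(1849769 + 1/3582549) = √(6626888081182/3582549) = √293100632942598678/398061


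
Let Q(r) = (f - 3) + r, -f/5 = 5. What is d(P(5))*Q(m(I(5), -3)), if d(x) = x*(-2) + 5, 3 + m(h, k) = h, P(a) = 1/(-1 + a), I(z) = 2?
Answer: -261/2 ≈ -130.50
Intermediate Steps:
f = -25 (f = -5*5 = -25)
m(h, k) = -3 + h
d(x) = 5 - 2*x (d(x) = -2*x + 5 = 5 - 2*x)
Q(r) = -28 + r (Q(r) = (-25 - 3) + r = -28 + r)
d(P(5))*Q(m(I(5), -3)) = (5 - 2/(-1 + 5))*(-28 + (-3 + 2)) = (5 - 2/4)*(-28 - 1) = (5 - 2*¼)*(-29) = (5 - ½)*(-29) = (9/2)*(-29) = -261/2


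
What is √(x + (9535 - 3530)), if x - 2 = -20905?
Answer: I*√14898 ≈ 122.06*I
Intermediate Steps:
x = -20903 (x = 2 - 20905 = -20903)
√(x + (9535 - 3530)) = √(-20903 + (9535 - 3530)) = √(-20903 + 6005) = √(-14898) = I*√14898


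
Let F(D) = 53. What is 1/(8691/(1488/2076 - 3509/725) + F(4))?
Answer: -17833/36643426 ≈ -0.00048666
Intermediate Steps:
1/(8691/(1488/2076 - 3509/725) + F(4)) = 1/(8691/(1488/2076 - 3509/725) + 53) = 1/(8691/(1488*(1/2076) - 3509*1/725) + 53) = 1/(8691/(124/173 - 121/25) + 53) = 1/(8691/(-17833/4325) + 53) = 1/(8691*(-4325/17833) + 53) = 1/(-37588575/17833 + 53) = 1/(-36643426/17833) = -17833/36643426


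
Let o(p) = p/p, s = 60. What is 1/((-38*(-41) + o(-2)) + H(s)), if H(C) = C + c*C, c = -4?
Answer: 1/1379 ≈ 0.00072516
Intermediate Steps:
o(p) = 1
H(C) = -3*C (H(C) = C - 4*C = -3*C)
1/((-38*(-41) + o(-2)) + H(s)) = 1/((-38*(-41) + 1) - 3*60) = 1/((1558 + 1) - 180) = 1/(1559 - 180) = 1/1379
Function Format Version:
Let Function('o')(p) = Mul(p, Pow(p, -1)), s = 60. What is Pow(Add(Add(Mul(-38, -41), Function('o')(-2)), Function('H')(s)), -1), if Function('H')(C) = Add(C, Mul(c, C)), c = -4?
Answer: Rational(1, 1379) ≈ 0.00072516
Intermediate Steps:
Function('o')(p) = 1
Function('H')(C) = Mul(-3, C) (Function('H')(C) = Add(C, Mul(-4, C)) = Mul(-3, C))
Pow(Add(Add(Mul(-38, -41), Function('o')(-2)), Function('H')(s)), -1) = Pow(Add(Add(Mul(-38, -41), 1), Mul(-3, 60)), -1) = Pow(Add(Add(1558, 1), -180), -1) = Pow(Add(1559, -180), -1) = Pow(1379, -1) = Rational(1, 1379)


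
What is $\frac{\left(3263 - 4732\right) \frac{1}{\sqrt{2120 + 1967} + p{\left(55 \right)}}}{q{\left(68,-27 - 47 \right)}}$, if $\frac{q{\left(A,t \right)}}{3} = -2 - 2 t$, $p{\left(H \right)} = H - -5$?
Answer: $\frac{14690}{35551} - \frac{1469 \sqrt{4087}}{213306} \approx -0.027063$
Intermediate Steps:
$p{\left(H \right)} = 5 + H$ ($p{\left(H \right)} = H + 5 = 5 + H$)
$q{\left(A,t \right)} = -6 - 6 t$ ($q{\left(A,t \right)} = 3 \left(-2 - 2 t\right) = -6 - 6 t$)
$\frac{\left(3263 - 4732\right) \frac{1}{\sqrt{2120 + 1967} + p{\left(55 \right)}}}{q{\left(68,-27 - 47 \right)}} = \frac{\left(3263 - 4732\right) \frac{1}{\sqrt{2120 + 1967} + \left(5 + 55\right)}}{-6 - 6 \left(-27 - 47\right)} = \frac{\left(-1469\right) \frac{1}{\sqrt{4087} + 60}}{-6 - -444} = \frac{\left(-1469\right) \frac{1}{60 + \sqrt{4087}}}{-6 + 444} = \frac{\left(-1469\right) \frac{1}{60 + \sqrt{4087}}}{438} = - \frac{1469}{60 + \sqrt{4087}} \cdot \frac{1}{438} = - \frac{1469}{438 \left(60 + \sqrt{4087}\right)}$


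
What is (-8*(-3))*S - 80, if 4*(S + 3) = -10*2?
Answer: -272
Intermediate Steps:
S = -8 (S = -3 + (-10*2)/4 = -3 + (1/4)*(-20) = -3 - 5 = -8)
(-8*(-3))*S - 80 = -8*(-3)*(-8) - 80 = 24*(-8) - 80 = -192 - 80 = -272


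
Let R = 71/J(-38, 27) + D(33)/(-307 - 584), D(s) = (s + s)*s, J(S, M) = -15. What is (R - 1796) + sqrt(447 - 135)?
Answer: -81143/45 + 2*sqrt(78) ≈ -1785.5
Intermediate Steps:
D(s) = 2*s**2 (D(s) = (2*s)*s = 2*s**2)
R = -323/45 (R = 71/(-15) + (2*33**2)/(-307 - 584) = 71*(-1/15) + (2*1089)/(-891) = -71/15 + 2178*(-1/891) = -71/15 - 22/9 = -323/45 ≈ -7.1778)
(R - 1796) + sqrt(447 - 135) = (-323/45 - 1796) + sqrt(447 - 135) = -81143/45 + sqrt(312) = -81143/45 + 2*sqrt(78)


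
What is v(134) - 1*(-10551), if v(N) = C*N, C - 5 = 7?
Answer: 12159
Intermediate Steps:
C = 12 (C = 5 + 7 = 12)
v(N) = 12*N
v(134) - 1*(-10551) = 12*134 - 1*(-10551) = 1608 + 10551 = 12159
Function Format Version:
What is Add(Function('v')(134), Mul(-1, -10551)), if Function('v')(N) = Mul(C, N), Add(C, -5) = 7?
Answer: 12159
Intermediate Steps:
C = 12 (C = Add(5, 7) = 12)
Function('v')(N) = Mul(12, N)
Add(Function('v')(134), Mul(-1, -10551)) = Add(Mul(12, 134), Mul(-1, -10551)) = Add(1608, 10551) = 12159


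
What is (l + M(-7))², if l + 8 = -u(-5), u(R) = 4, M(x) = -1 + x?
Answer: 400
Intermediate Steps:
l = -12 (l = -8 - 1*4 = -8 - 4 = -12)
(l + M(-7))² = (-12 + (-1 - 7))² = (-12 - 8)² = (-20)² = 400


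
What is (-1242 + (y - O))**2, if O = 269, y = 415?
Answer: 1201216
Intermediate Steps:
(-1242 + (y - O))**2 = (-1242 + (415 - 1*269))**2 = (-1242 + (415 - 269))**2 = (-1242 + 146)**2 = (-1096)**2 = 1201216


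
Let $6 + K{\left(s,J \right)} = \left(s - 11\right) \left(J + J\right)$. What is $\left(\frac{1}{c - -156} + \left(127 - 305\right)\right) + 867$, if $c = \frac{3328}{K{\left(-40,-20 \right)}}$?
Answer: $\frac{110458741}{160316} \approx 689.01$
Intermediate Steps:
$K{\left(s,J \right)} = -6 + 2 J \left(-11 + s\right)$ ($K{\left(s,J \right)} = -6 + \left(s - 11\right) \left(J + J\right) = -6 + \left(-11 + s\right) 2 J = -6 + 2 J \left(-11 + s\right)$)
$c = \frac{1664}{1017}$ ($c = \frac{3328}{-6 - -440 + 2 \left(-20\right) \left(-40\right)} = \frac{3328}{-6 + 440 + 1600} = \frac{3328}{2034} = 3328 \cdot \frac{1}{2034} = \frac{1664}{1017} \approx 1.6362$)
$\left(\frac{1}{c - -156} + \left(127 - 305\right)\right) + 867 = \left(\frac{1}{\frac{1664}{1017} - -156} + \left(127 - 305\right)\right) + 867 = \left(\frac{1}{\frac{1664}{1017} + \left(-18 + 174\right)} + \left(127 - 305\right)\right) + 867 = \left(\frac{1}{\frac{1664}{1017} + 156} - 178\right) + 867 = \left(\frac{1}{\frac{160316}{1017}} - 178\right) + 867 = \left(\frac{1017}{160316} - 178\right) + 867 = - \frac{28535231}{160316} + 867 = \frac{110458741}{160316}$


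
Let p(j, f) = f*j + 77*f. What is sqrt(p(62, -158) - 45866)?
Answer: 2*I*sqrt(16957) ≈ 260.44*I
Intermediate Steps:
p(j, f) = 77*f + f*j
sqrt(p(62, -158) - 45866) = sqrt(-158*(77 + 62) - 45866) = sqrt(-158*139 - 45866) = sqrt(-21962 - 45866) = sqrt(-67828) = 2*I*sqrt(16957)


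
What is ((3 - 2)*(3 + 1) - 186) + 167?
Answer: -15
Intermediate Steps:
((3 - 2)*(3 + 1) - 186) + 167 = (1*4 - 186) + 167 = (4 - 186) + 167 = -182 + 167 = -15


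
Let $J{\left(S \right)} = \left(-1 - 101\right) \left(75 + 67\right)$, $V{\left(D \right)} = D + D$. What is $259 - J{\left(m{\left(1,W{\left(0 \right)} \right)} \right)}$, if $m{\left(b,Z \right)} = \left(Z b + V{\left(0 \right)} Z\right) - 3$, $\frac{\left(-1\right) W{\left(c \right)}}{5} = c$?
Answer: $14743$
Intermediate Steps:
$V{\left(D \right)} = 2 D$
$W{\left(c \right)} = - 5 c$
$m{\left(b,Z \right)} = -3 + Z b$ ($m{\left(b,Z \right)} = \left(Z b + 2 \cdot 0 Z\right) - 3 = \left(Z b + 0 Z\right) - 3 = \left(Z b + 0\right) - 3 = Z b - 3 = -3 + Z b$)
$J{\left(S \right)} = -14484$ ($J{\left(S \right)} = \left(-102\right) 142 = -14484$)
$259 - J{\left(m{\left(1,W{\left(0 \right)} \right)} \right)} = 259 - -14484 = 259 + 14484 = 14743$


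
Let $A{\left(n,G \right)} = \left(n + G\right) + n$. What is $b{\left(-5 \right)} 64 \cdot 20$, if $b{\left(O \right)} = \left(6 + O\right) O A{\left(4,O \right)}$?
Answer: $-19200$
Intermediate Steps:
$A{\left(n,G \right)} = G + 2 n$ ($A{\left(n,G \right)} = \left(G + n\right) + n = G + 2 n$)
$b{\left(O \right)} = O \left(6 + O\right) \left(8 + O\right)$ ($b{\left(O \right)} = \left(6 + O\right) O \left(O + 2 \cdot 4\right) = O \left(6 + O\right) \left(O + 8\right) = O \left(6 + O\right) \left(8 + O\right)$)
$b{\left(-5 \right)} 64 \cdot 20 = - 5 \left(6 - 5\right) \left(8 - 5\right) 64 \cdot 20 = \left(-5\right) 1 \cdot 3 \cdot 64 \cdot 20 = \left(-15\right) 64 \cdot 20 = \left(-960\right) 20 = -19200$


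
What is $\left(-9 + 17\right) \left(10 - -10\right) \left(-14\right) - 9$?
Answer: $-2249$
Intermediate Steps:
$\left(-9 + 17\right) \left(10 - -10\right) \left(-14\right) - 9 = 8 \left(10 + 10\right) \left(-14\right) - 9 = 8 \cdot 20 \left(-14\right) - 9 = 160 \left(-14\right) - 9 = -2240 - 9 = -2249$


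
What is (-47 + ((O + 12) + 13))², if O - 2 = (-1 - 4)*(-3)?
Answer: 25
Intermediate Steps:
O = 17 (O = 2 + (-1 - 4)*(-3) = 2 - 5*(-3) = 2 + 15 = 17)
(-47 + ((O + 12) + 13))² = (-47 + ((17 + 12) + 13))² = (-47 + (29 + 13))² = (-47 + 42)² = (-5)² = 25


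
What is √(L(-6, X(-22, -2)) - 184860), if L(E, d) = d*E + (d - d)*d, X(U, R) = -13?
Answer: I*√184782 ≈ 429.86*I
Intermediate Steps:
L(E, d) = E*d (L(E, d) = E*d + 0*d = E*d + 0 = E*d)
√(L(-6, X(-22, -2)) - 184860) = √(-6*(-13) - 184860) = √(78 - 184860) = √(-184782) = I*√184782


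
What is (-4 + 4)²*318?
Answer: 0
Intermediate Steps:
(-4 + 4)²*318 = 0²*318 = 0*318 = 0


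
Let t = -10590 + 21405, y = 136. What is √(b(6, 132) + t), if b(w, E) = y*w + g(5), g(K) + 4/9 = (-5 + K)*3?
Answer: 5*√4187/3 ≈ 107.85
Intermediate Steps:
g(K) = -139/9 + 3*K (g(K) = -4/9 + (-5 + K)*3 = -4/9 + (-15 + 3*K) = -139/9 + 3*K)
b(w, E) = -4/9 + 136*w (b(w, E) = 136*w + (-139/9 + 3*5) = 136*w + (-139/9 + 15) = 136*w - 4/9 = -4/9 + 136*w)
t = 10815
√(b(6, 132) + t) = √((-4/9 + 136*6) + 10815) = √((-4/9 + 816) + 10815) = √(7340/9 + 10815) = √(104675/9) = 5*√4187/3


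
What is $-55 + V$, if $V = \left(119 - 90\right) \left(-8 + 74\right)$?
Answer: $1859$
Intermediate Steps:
$V = 1914$ ($V = 29 \cdot 66 = 1914$)
$-55 + V = -55 + 1914 = 1859$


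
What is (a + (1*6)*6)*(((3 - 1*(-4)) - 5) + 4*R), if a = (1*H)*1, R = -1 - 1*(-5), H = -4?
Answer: 576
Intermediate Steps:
R = 4 (R = -1 + 5 = 4)
a = -4 (a = (1*(-4))*1 = -4*1 = -4)
(a + (1*6)*6)*(((3 - 1*(-4)) - 5) + 4*R) = (-4 + (1*6)*6)*(((3 - 1*(-4)) - 5) + 4*4) = (-4 + 6*6)*(((3 + 4) - 5) + 16) = (-4 + 36)*((7 - 5) + 16) = 32*(2 + 16) = 32*18 = 576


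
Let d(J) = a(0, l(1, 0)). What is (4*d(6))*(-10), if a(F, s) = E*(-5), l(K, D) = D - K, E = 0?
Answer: 0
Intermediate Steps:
a(F, s) = 0 (a(F, s) = 0*(-5) = 0)
d(J) = 0
(4*d(6))*(-10) = (4*0)*(-10) = 0*(-10) = 0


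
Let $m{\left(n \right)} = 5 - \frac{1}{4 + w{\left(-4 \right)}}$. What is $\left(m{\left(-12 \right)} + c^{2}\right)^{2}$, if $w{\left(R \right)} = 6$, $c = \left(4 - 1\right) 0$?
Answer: $\frac{2401}{100} \approx 24.01$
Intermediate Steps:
$c = 0$ ($c = 3 \cdot 0 = 0$)
$m{\left(n \right)} = \frac{49}{10}$ ($m{\left(n \right)} = 5 - \frac{1}{4 + 6} = 5 - \frac{1}{10} = \frac{49}{10}$)
$\left(m{\left(-12 \right)} + c^{2}\right)^{2} = \left(\frac{49}{10} + 0^{2}\right)^{2} = \left(\frac{49}{10} + 0\right)^{2} = \left(\frac{49}{10}\right)^{2} = \frac{2401}{100}$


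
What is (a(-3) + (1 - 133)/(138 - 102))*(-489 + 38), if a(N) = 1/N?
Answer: 1804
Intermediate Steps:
(a(-3) + (1 - 133)/(138 - 102))*(-489 + 38) = (1/(-3) + (1 - 133)/(138 - 102))*(-489 + 38) = (-1/3 - 132/36)*(-451) = (-1/3 - 132*1/36)*(-451) = (-1/3 - 11/3)*(-451) = -4*(-451) = 1804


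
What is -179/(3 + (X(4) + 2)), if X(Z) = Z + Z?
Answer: -179/13 ≈ -13.769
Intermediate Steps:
X(Z) = 2*Z
-179/(3 + (X(4) + 2)) = -179/(3 + (2*4 + 2)) = -179/(3 + (8 + 2)) = -179/(3 + 10) = -179/13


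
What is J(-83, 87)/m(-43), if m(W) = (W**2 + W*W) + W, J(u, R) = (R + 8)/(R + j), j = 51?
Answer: 19/100878 ≈ 0.00018835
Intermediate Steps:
J(u, R) = (8 + R)/(51 + R) (J(u, R) = (R + 8)/(R + 51) = (8 + R)/(51 + R))
m(W) = W + 2*W**2 (m(W) = (W**2 + W**2) + W = 2*W**2 + W = W + 2*W**2)
J(-83, 87)/m(-43) = ((8 + 87)/(51 + 87))/((-43*(1 + 2*(-43)))) = (95/138)/((-43*(1 - 86))) = ((1/138)*95)/((-43*(-85))) = (95/138)/3655 = (95/138)*(1/3655) = 19/100878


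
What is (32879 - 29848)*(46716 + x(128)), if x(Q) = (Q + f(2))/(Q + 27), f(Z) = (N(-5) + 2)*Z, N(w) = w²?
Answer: 21947962022/155 ≈ 1.4160e+8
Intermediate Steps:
f(Z) = 27*Z (f(Z) = ((-5)² + 2)*Z = (25 + 2)*Z = 27*Z)
x(Q) = (54 + Q)/(27 + Q) (x(Q) = (Q + 27*2)/(Q + 27) = (Q + 54)/(27 + Q) = (54 + Q)/(27 + Q))
(32879 - 29848)*(46716 + x(128)) = (32879 - 29848)*(46716 + (54 + 128)/(27 + 128)) = 3031*(46716 + 182/155) = 3031*(7241162/155) = 21947962022/155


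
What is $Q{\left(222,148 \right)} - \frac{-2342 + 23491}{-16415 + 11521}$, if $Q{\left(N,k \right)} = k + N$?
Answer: $\frac{1831929}{4894} \approx 374.32$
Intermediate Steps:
$Q{\left(N,k \right)} = N + k$
$Q{\left(222,148 \right)} - \frac{-2342 + 23491}{-16415 + 11521} = \left(222 + 148\right) - \frac{-2342 + 23491}{-16415 + 11521} = 370 - \frac{21149}{-4894} = 370 - 21149 \left(- \frac{1}{4894}\right) = 370 - - \frac{21149}{4894} = 370 + \frac{21149}{4894} = \frac{1831929}{4894}$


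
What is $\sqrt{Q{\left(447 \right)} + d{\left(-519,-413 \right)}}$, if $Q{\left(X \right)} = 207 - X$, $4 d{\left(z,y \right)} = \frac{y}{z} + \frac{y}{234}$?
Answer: $\frac{i \sqrt{174980993590}}{26988} \approx 15.5 i$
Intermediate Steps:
$d{\left(z,y \right)} = \frac{y}{936} + \frac{y}{4 z}$ ($d{\left(z,y \right)} = \frac{\frac{y}{z} + \frac{y}{234}}{4} = \frac{\frac{y}{234} + \frac{y}{z}}{4} = \frac{y}{936} + \frac{y}{4 z}$)
$\sqrt{Q{\left(447 \right)} + d{\left(-519,-413 \right)}} = \sqrt{\left(207 - 447\right) + \frac{1}{936} \left(-413\right) \frac{1}{-519} \left(234 - 519\right)} = \sqrt{\left(207 - 447\right) + \frac{1}{936} \left(-413\right) \left(- \frac{1}{519}\right) \left(-285\right)} = \sqrt{-240 - \frac{39235}{161928}} = \sqrt{- \frac{38901955}{161928}} = \frac{i \sqrt{174980993590}}{26988}$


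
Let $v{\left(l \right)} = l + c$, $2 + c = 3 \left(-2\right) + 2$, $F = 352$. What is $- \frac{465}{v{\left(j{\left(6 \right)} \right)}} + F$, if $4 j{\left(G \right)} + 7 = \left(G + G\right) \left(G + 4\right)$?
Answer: $\frac{29468}{89} \approx 331.1$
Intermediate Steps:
$c = -6$ ($c = -2 + \left(3 \left(-2\right) + 2\right) = -2 + \left(-6 + 2\right) = -2 - 4 = -6$)
$j{\left(G \right)} = - \frac{7}{4} + \frac{G \left(4 + G\right)}{2}$ ($j{\left(G \right)} = - \frac{7}{4} + \frac{\left(G + G\right) \left(G + 4\right)}{4} = - \frac{7}{4} + \frac{2 G \left(4 + G\right)}{4} = - \frac{7}{4} + \frac{G \left(4 + G\right)}{2}$)
$v{\left(l \right)} = -6 + l$ ($v{\left(l \right)} = l - 6 = -6 + l$)
$- \frac{465}{v{\left(j{\left(6 \right)} \right)}} + F = - \frac{465}{-6 + \left(- \frac{7}{4} + \frac{6^{2}}{2} + 2 \cdot 6\right)} + 352 = - \frac{465}{-6 + \left(- \frac{7}{4} + \frac{1}{2} \cdot 36 + 12\right)} + 352 = - \frac{465}{-6 + \left(- \frac{7}{4} + 18 + 12\right)} + 352 = - \frac{465}{-6 + \frac{113}{4}} + 352 = - \frac{465}{\frac{89}{4}} + 352 = \left(-465\right) \frac{4}{89} + 352 = - \frac{1860}{89} + 352 = \frac{29468}{89}$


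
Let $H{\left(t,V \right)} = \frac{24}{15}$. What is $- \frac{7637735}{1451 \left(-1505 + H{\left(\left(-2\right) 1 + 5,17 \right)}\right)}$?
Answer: $\frac{38188675}{10907167} \approx 3.5012$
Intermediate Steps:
$H{\left(t,V \right)} = \frac{8}{5}$ ($H{\left(t,V \right)} = 24 \cdot \frac{1}{15} = \frac{8}{5}$)
$- \frac{7637735}{1451 \left(-1505 + H{\left(\left(-2\right) 1 + 5,17 \right)}\right)} = - \frac{7637735}{1451 \left(-1505 + \frac{8}{5}\right)} = - \frac{7637735}{1451 \left(- \frac{7517}{5}\right)} = - \frac{7637735}{- \frac{10907167}{5}} = \left(-7637735\right) \left(- \frac{5}{10907167}\right) = \frac{38188675}{10907167}$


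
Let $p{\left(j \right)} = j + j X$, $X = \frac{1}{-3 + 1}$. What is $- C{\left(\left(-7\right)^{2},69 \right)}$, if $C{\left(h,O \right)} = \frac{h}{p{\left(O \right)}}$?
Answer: $- \frac{98}{69} \approx -1.4203$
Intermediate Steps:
$X = - \frac{1}{2}$ ($X = \frac{1}{-2} = - \frac{1}{2} \approx -0.5$)
$p{\left(j \right)} = \frac{j}{2}$ ($p{\left(j \right)} = j + j \left(- \frac{1}{2}\right) = j - \frac{j}{2} = \frac{j}{2}$)
$C{\left(h,O \right)} = \frac{2 h}{O}$ ($C{\left(h,O \right)} = \frac{h}{\frac{1}{2} O} = h \frac{2}{O} = \frac{2 h}{O}$)
$- C{\left(\left(-7\right)^{2},69 \right)} = - \frac{2 \left(-7\right)^{2}}{69} = - \frac{2 \cdot 49}{69} = \left(-1\right) \frac{98}{69} = - \frac{98}{69}$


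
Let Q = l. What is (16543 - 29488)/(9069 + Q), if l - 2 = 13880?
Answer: -12945/22951 ≈ -0.56403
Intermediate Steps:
l = 13882 (l = 2 + 13880 = 13882)
Q = 13882
(16543 - 29488)/(9069 + Q) = (16543 - 29488)/(9069 + 13882) = -12945/22951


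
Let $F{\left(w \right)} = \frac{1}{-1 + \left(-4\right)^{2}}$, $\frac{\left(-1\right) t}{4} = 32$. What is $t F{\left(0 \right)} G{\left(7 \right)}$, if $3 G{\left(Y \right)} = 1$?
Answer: $- \frac{128}{45} \approx -2.8444$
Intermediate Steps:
$t = -128$ ($t = \left(-4\right) 32 = -128$)
$F{\left(w \right)} = \frac{1}{15}$ ($F{\left(w \right)} = \frac{1}{-1 + 16} = \frac{1}{15}$)
$G{\left(Y \right)} = \frac{1}{3}$ ($G{\left(Y \right)} = \frac{1}{3} \cdot 1 = \frac{1}{3}$)
$t F{\left(0 \right)} G{\left(7 \right)} = \left(-128\right) \frac{1}{15} \cdot \frac{1}{3} = \left(- \frac{128}{15}\right) \frac{1}{3} = - \frac{128}{45}$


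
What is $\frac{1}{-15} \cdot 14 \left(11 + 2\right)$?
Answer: $- \frac{182}{15} \approx -12.133$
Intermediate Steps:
$\frac{1}{-15} \cdot 14 \left(11 + 2\right) = \left(- \frac{1}{15}\right) 14 \cdot 13 = \left(- \frac{14}{15}\right) 13 = - \frac{182}{15}$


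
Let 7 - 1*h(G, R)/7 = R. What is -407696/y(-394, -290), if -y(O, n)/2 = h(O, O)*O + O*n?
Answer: -101924/495849 ≈ -0.20555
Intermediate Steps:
h(G, R) = 49 - 7*R
y(O, n) = -2*O*n - 2*O*(49 - 7*O) (y(O, n) = -2*((49 - 7*O)*O + O*n) = -2*(O*(49 - 7*O) + O*n) = -2*(O*n + O*(49 - 7*O)) = -2*O*n - 2*O*(49 - 7*O))
-407696/y(-394, -290) = -407696*(-1/(788*(-49 - 1*(-290) + 7*(-394)))) = -407696*(-1/(788*(-49 + 290 - 2758))) = -407696/(2*(-394)*(-2517)) = -407696/1983396 = -407696*1/1983396 = -101924/495849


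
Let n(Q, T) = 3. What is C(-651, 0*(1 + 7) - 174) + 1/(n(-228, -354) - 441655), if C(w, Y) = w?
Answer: -287515453/441652 ≈ -651.00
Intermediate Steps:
C(-651, 0*(1 + 7) - 174) + 1/(n(-228, -354) - 441655) = -651 + 1/(3 - 441655) = -651 + 1/(-441652) = -651 - 1/441652 = -287515453/441652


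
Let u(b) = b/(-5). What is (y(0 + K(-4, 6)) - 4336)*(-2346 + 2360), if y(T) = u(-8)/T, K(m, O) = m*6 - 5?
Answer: -8802192/145 ≈ -60705.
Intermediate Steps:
u(b) = -b/5 (u(b) = b*(-⅕) = -b/5)
K(m, O) = -5 + 6*m (K(m, O) = 6*m - 5 = -5 + 6*m)
y(T) = 8/(5*T) (y(T) = (-⅕*(-8))/T = 8/(5*T))
(y(0 + K(-4, 6)) - 4336)*(-2346 + 2360) = (8/(5*(0 + (-5 + 6*(-4)))) - 4336)*(-2346 + 2360) = (8/(5*(0 + (-5 - 24))) - 4336)*14 = (8/(5*(0 - 29)) - 4336)*14 = ((8/5)/(-29) - 4336)*14 = ((8/5)*(-1/29) - 4336)*14 = (-8/145 - 4336)*14 = -628728/145*14 = -8802192/145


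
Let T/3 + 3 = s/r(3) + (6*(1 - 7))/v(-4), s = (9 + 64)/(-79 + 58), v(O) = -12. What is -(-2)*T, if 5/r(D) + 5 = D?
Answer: 292/35 ≈ 8.3428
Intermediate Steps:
r(D) = 5/(-5 + D)
s = -73/21 (s = 73/(-21) = 73*(-1/21) = -73/21 ≈ -3.4762)
T = 146/35 (T = -9 + 3*(-73/(21*(5/(-5 + 3))) + (6*(1 - 7))/(-12)) = -9 + 3*(-73/(21*(5/(-2))) + (6*(-6))*(-1/12)) = -9 + 3*(-73/(21*(5*(-½))) - 36*(-1/12)) = -9 + 3*(-73/(21*(-5/2)) + 3) = -9 + 3*(-73/21*(-⅖) + 3) = -9 + 3*(146/105 + 3) = -9 + 3*(461/105) = -9 + 461/35 = 146/35 ≈ 4.1714)
-(-2)*T = -(-2)*146/35 = -1*(-292/35) = 292/35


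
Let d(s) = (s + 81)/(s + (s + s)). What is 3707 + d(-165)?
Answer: 611683/165 ≈ 3707.2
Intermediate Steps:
d(s) = (81 + s)/(3*s) (d(s) = (81 + s)/(s + 2*s) = (81 + s)/((3*s)) = (81 + s)*(1/(3*s)) = (81 + s)/(3*s))
3707 + d(-165) = 3707 + (1/3)*(81 - 165)/(-165) = 3707 + (1/3)*(-1/165)*(-84) = 3707 + 28/165 = 611683/165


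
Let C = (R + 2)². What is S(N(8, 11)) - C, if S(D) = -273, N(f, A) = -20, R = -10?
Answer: -337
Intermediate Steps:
C = 64 (C = (-10 + 2)² = (-8)² = 64)
S(N(8, 11)) - C = -273 - 1*64 = -273 - 64 = -337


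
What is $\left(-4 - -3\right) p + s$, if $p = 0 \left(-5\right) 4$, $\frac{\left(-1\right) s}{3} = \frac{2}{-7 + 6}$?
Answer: $6$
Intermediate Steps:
$s = 6$ ($s = - 3 \frac{2}{-7 + 6} = - 3 \frac{2}{-1} = - 3 \cdot 2 \left(-1\right) = \left(-3\right) \left(-2\right) = 6$)
$p = 0$ ($p = 0 \cdot 4 = 0$)
$\left(-4 - -3\right) p + s = \left(-4 - -3\right) 0 + 6 = \left(-4 + 3\right) 0 + 6 = \left(-1\right) 0 + 6 = 0 + 6 = 6$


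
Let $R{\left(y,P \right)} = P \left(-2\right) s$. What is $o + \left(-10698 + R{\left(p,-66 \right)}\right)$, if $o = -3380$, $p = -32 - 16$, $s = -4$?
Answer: $-14606$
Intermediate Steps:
$p = -48$
$R{\left(y,P \right)} = 8 P$ ($R{\left(y,P \right)} = P \left(-2\right) \left(-4\right) = - 2 P \left(-4\right) = 8 P$)
$o + \left(-10698 + R{\left(p,-66 \right)}\right) = -3380 + \left(-10698 + 8 \left(-66\right)\right) = -3380 - 11226 = -14606$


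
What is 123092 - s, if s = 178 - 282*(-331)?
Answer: 29572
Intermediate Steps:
s = 93520 (s = 178 + 93342 = 93520)
123092 - s = 123092 - 1*93520 = 123092 - 93520 = 29572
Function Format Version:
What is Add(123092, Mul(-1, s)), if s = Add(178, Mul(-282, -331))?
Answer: 29572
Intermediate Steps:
s = 93520 (s = Add(178, 93342) = 93520)
Add(123092, Mul(-1, s)) = Add(123092, Mul(-1, 93520)) = Add(123092, -93520) = 29572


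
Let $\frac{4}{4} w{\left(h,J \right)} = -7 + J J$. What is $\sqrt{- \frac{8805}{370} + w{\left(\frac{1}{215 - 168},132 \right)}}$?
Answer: $\frac{\sqrt{95245178}}{74} \approx 131.88$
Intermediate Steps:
$w{\left(h,J \right)} = -7 + J^{2}$ ($w{\left(h,J \right)} = -7 + J J = -7 + J^{2}$)
$\sqrt{- \frac{8805}{370} + w{\left(\frac{1}{215 - 168},132 \right)}} = \sqrt{- \frac{8805}{370} - \left(7 - 132^{2}\right)} = \sqrt{\left(-8805\right) \frac{1}{370} + \left(-7 + 17424\right)} = \sqrt{- \frac{1761}{74} + 17417} = \sqrt{\frac{1287097}{74}} = \frac{\sqrt{95245178}}{74}$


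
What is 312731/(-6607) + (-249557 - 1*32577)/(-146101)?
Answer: -43826252493/965289307 ≈ -45.402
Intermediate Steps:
312731/(-6607) + (-249557 - 1*32577)/(-146101) = 312731*(-1/6607) + (-249557 - 32577)*(-1/146101) = -312731/6607 - 282134*(-1/146101) = -312731/6607 + 282134/146101 = -43826252493/965289307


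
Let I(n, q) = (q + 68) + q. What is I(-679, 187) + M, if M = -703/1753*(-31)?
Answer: 796619/1753 ≈ 454.43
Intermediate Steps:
I(n, q) = 68 + 2*q (I(n, q) = (68 + q) + q = 68 + 2*q)
M = 21793/1753 (M = -703*1/1753*(-31) = -703/1753*(-31) = 21793/1753 ≈ 12.432)
I(-679, 187) + M = (68 + 2*187) + 21793/1753 = (68 + 374) + 21793/1753 = 442 + 21793/1753 = 796619/1753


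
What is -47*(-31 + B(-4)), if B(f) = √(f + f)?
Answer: 1457 - 94*I*√2 ≈ 1457.0 - 132.94*I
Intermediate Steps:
B(f) = √2*√f (B(f) = √(2*f) = √2*√f)
-47*(-31 + B(-4)) = -47*(-31 + √2*√(-4)) = -47*(-31 + √2*(2*I)) = -47*(-31 + 2*I*√2) = 1457 - 94*I*√2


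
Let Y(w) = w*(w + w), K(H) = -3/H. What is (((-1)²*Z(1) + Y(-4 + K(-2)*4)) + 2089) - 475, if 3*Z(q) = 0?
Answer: 1622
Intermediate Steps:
Z(q) = 0 (Z(q) = (⅓)*0 = 0)
Y(w) = 2*w² (Y(w) = w*(2*w) = 2*w²)
(((-1)²*Z(1) + Y(-4 + K(-2)*4)) + 2089) - 475 = (((-1)²*0 + 2*(-4 - 3/(-2)*4)²) + 2089) - 475 = ((1*0 + 2*(-4 - 3*(-½)*4)²) + 2089) - 475 = ((0 + 2*(-4 + (3/2)*4)²) + 2089) - 475 = ((0 + 2*(-4 + 6)²) + 2089) - 475 = ((0 + 2*2²) + 2089) - 475 = ((0 + 2*4) + 2089) - 475 = ((0 + 8) + 2089) - 475 = (8 + 2089) - 475 = 2097 - 475 = 1622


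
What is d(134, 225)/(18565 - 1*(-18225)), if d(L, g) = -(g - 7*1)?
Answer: -109/18395 ≈ -0.0059255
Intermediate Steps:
d(L, g) = 7 - g (d(L, g) = -(g - 7) = -(-7 + g) = 7 - g)
d(134, 225)/(18565 - 1*(-18225)) = (7 - 1*225)/(18565 - 1*(-18225)) = (7 - 225)/(18565 + 18225) = -218/36790 = -218*1/36790 = -109/18395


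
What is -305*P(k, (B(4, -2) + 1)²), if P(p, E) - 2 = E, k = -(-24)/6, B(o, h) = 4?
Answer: -8235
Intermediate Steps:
k = 4 (k = -(-24)/6 = -6*(-⅔) = 4)
P(p, E) = 2 + E
-305*P(k, (B(4, -2) + 1)²) = -305*(2 + (4 + 1)²) = -305*(2 + 5²) = -305*(2 + 25) = -305*27 = -8235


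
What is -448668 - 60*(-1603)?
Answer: -352488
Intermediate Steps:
-448668 - 60*(-1603) = -448668 + 96180 = -352488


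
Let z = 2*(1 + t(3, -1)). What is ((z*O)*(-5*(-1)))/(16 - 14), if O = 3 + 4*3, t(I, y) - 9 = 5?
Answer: 1125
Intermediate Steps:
t(I, y) = 14 (t(I, y) = 9 + 5 = 14)
z = 30 (z = 2*(1 + 14) = 2*15 = 30)
O = 15 (O = 3 + 12 = 15)
((z*O)*(-5*(-1)))/(16 - 14) = ((30*15)*(-5*(-1)))/(16 - 14) = (450*5)/2 = (½)*2250 = 1125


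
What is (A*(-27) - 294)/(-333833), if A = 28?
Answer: 1050/333833 ≈ 0.0031453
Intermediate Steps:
(A*(-27) - 294)/(-333833) = (28*(-27) - 294)/(-333833) = (-756 - 294)*(-1/333833) = -1050*(-1/333833) = 1050/333833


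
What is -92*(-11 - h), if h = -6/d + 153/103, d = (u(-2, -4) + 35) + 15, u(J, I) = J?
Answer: 234255/206 ≈ 1137.2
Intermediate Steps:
d = 48 (d = (-2 + 35) + 15 = 33 + 15 = 48)
h = 1121/824 (h = -6/48 + 153/103 = -6*1/48 + 153*(1/103) = -1/8 + 153/103 = 1121/824 ≈ 1.3604)
-92*(-11 - h) = -92*(-11 - 1*1121/824) = -92*(-11 - 1121/824) = -92*(-10185/824) = 234255/206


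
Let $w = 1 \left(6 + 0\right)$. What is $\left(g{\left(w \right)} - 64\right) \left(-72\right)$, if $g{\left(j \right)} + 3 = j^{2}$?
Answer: $2232$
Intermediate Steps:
$w = 6$ ($w = 1 \cdot 6 = 6$)
$g{\left(j \right)} = -3 + j^{2}$
$\left(g{\left(w \right)} - 64\right) \left(-72\right) = \left(\left(-3 + 6^{2}\right) - 64\right) \left(-72\right) = \left(\left(-3 + 36\right) - 64\right) \left(-72\right) = \left(33 - 64\right) \left(-72\right) = \left(-31\right) \left(-72\right) = 2232$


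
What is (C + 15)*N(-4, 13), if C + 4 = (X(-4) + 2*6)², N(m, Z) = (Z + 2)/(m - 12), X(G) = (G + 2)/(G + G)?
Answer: -38655/256 ≈ -151.00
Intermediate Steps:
X(G) = (2 + G)/(2*G) (X(G) = (2 + G)/((2*G)) = (2 + G)*(1/(2*G)) = (2 + G)/(2*G))
N(m, Z) = (2 + Z)/(-12 + m)
C = 2337/16 (C = -4 + ((½)*(2 - 4)/(-4) + 2*6)² = -4 + ((½)*(-¼)*(-2) + 12)² = -4 + (¼ + 12)² = -4 + (49/4)² = -4 + 2401/16 = 2337/16 ≈ 146.06)
(C + 15)*N(-4, 13) = (2337/16 + 15)*((2 + 13)/(-12 - 4)) = 2577*(15/(-16))/16 = 2577*(-1/16*15)/16 = (2577/16)*(-15/16) = -38655/256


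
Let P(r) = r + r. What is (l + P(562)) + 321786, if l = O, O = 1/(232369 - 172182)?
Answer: 19434984171/60187 ≈ 3.2291e+5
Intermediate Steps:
P(r) = 2*r
O = 1/60187 ≈ 1.6615e-5
l = 1/60187 ≈ 1.6615e-5
(l + P(562)) + 321786 = (1/60187 + 2*562) + 321786 = (1/60187 + 1124) + 321786 = 67650189/60187 + 321786 = 19434984171/60187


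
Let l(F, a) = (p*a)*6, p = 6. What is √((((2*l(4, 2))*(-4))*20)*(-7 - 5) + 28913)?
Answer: √167153 ≈ 408.84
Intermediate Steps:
l(F, a) = 36*a (l(F, a) = (6*a)*6 = 36*a)
√((((2*l(4, 2))*(-4))*20)*(-7 - 5) + 28913) = √((((2*(36*2))*(-4))*20)*(-7 - 5) + 28913) = √((((2*72)*(-4))*20)*(-12) + 28913) = √(((144*(-4))*20)*(-12) + 28913) = √(-576*20*(-12) + 28913) = √(-11520*(-12) + 28913) = √(138240 + 28913) = √167153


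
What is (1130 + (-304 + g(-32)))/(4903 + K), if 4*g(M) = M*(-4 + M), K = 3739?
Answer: 557/4321 ≈ 0.12891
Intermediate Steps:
g(M) = M*(-4 + M)/4 (g(M) = (M*(-4 + M))/4 = M*(-4 + M)/4)
(1130 + (-304 + g(-32)))/(4903 + K) = (1130 + (-304 + (1/4)*(-32)*(-4 - 32)))/(4903 + 3739) = (1130 + (-304 + (1/4)*(-32)*(-36)))/8642 = (1130 + (-304 + 288))*(1/8642) = (1130 - 16)*(1/8642) = 1114*(1/8642) = 557/4321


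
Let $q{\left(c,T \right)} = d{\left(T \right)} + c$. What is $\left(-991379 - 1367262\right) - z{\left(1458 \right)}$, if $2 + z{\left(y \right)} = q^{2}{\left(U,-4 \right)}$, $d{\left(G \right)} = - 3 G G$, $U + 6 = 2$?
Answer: $-2361343$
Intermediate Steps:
$U = -4$ ($U = -6 + 2 = -4$)
$d{\left(G \right)} = - 3 G^{2}$
$q{\left(c,T \right)} = c - 3 T^{2}$ ($q{\left(c,T \right)} = - 3 T^{2} + c = c - 3 T^{2}$)
$z{\left(y \right)} = 2702$ ($z{\left(y \right)} = -2 + \left(-4 - 3 \left(-4\right)^{2}\right)^{2} = -2 + \left(-4 - 48\right)^{2} = -2 + \left(-52\right)^{2} = -2 + 2704 = 2702$)
$\left(-991379 - 1367262\right) - z{\left(1458 \right)} = \left(-991379 - 1367262\right) - 2702 = -2358641 - 2702 = -2361343$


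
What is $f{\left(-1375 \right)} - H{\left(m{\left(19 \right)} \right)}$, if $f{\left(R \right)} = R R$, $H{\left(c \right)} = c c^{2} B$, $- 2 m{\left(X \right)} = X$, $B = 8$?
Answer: $1897484$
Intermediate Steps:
$m{\left(X \right)} = - \frac{X}{2}$
$H{\left(c \right)} = 8 c^{3}$ ($H{\left(c \right)} = c c^{2} \cdot 8 = c^{3} \cdot 8 = 8 c^{3}$)
$f{\left(R \right)} = R^{2}$
$f{\left(-1375 \right)} - H{\left(m{\left(19 \right)} \right)} = \left(-1375\right)^{2} - 8 \left(\left(- \frac{1}{2}\right) 19\right)^{3} = 1890625 - 8 \left(- \frac{19}{2}\right)^{3} = 1890625 - 8 \left(- \frac{6859}{8}\right) = 1890625 - -6859 = 1890625 + 6859 = 1897484$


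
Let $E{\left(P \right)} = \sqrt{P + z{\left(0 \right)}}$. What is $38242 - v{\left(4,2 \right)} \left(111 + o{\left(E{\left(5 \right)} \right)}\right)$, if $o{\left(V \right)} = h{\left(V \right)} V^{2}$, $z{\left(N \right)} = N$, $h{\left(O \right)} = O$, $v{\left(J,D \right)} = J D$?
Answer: $37354 - 40 \sqrt{5} \approx 37265.0$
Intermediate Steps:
$v{\left(J,D \right)} = D J$
$E{\left(P \right)} = \sqrt{P}$ ($E{\left(P \right)} = \sqrt{P + 0} = \sqrt{P}$)
$o{\left(V \right)} = V^{3}$ ($o{\left(V \right)} = V V^{2} = V^{3}$)
$38242 - v{\left(4,2 \right)} \left(111 + o{\left(E{\left(5 \right)} \right)}\right) = 38242 - 2 \cdot 4 \left(111 + \left(\sqrt{5}\right)^{3}\right) = 38242 - 8 \left(111 + 5 \sqrt{5}\right) = 38242 - \left(888 + 40 \sqrt{5}\right) = 37354 - 40 \sqrt{5}$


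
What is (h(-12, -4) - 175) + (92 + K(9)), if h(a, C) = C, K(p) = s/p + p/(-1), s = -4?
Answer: -868/9 ≈ -96.444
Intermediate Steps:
K(p) = -p - 4/p (K(p) = -4/p + p/(-1) = -4/p + p*(-1) = -4/p - p = -p - 4/p)
(h(-12, -4) - 175) + (92 + K(9)) = (-4 - 175) + (92 + (-1*9 - 4/9)) = -179 + (92 + (-9 - 4*⅑)) = -179 + (92 + (-9 - 4/9)) = -179 + (92 - 85/9) = -179 + 743/9 = -868/9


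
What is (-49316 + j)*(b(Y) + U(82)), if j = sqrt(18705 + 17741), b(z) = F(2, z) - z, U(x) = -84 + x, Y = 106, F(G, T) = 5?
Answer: 5079548 - 103*sqrt(36446) ≈ 5.0599e+6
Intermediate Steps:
b(z) = 5 - z
j = sqrt(36446) ≈ 190.91
(-49316 + j)*(b(Y) + U(82)) = (-49316 + sqrt(36446))*((5 - 1*106) + (-84 + 82)) = (-49316 + sqrt(36446))*((5 - 106) - 2) = (-49316 + sqrt(36446))*(-101 - 2) = (-49316 + sqrt(36446))*(-103) = 5079548 - 103*sqrt(36446)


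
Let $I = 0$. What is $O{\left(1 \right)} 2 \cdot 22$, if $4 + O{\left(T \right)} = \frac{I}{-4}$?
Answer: $-176$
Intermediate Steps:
$O{\left(T \right)} = -4$ ($O{\left(T \right)} = -4 + \frac{0}{-4} = -4 + 0 \left(- \frac{1}{4}\right) = -4 + 0 = -4$)
$O{\left(1 \right)} 2 \cdot 22 = \left(-4\right) 2 \cdot 22 = \left(-8\right) 22 = -176$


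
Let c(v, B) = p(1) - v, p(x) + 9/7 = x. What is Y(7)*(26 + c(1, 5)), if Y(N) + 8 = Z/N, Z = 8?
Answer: -8304/49 ≈ -169.47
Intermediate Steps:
p(x) = -9/7 + x
c(v, B) = -2/7 - v (c(v, B) = (-9/7 + 1) - v = -2/7 - v)
Y(N) = -8 + 8/N
Y(7)*(26 + c(1, 5)) = (-8 + 8/7)*(26 + (-2/7 - 1*1)) = (-8 + 8*(⅐))*(26 + (-2/7 - 1)) = (-8 + 8/7)*(26 - 9/7) = -48/7*173/7 = -8304/49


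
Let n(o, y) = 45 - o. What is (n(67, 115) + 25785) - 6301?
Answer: 19462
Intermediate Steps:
(n(67, 115) + 25785) - 6301 = ((45 - 1*67) + 25785) - 6301 = ((45 - 67) + 25785) - 6301 = (-22 + 25785) - 6301 = 25763 - 6301 = 19462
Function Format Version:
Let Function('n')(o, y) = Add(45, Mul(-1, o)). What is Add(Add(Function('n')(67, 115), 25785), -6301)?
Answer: 19462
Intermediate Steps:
Add(Add(Function('n')(67, 115), 25785), -6301) = Add(Add(Add(45, Mul(-1, 67)), 25785), -6301) = Add(Add(Add(45, -67), 25785), -6301) = Add(Add(-22, 25785), -6301) = Add(25763, -6301) = 19462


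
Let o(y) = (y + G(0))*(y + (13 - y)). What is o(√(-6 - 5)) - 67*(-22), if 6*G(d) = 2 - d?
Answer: 4435/3 + 13*I*√11 ≈ 1478.3 + 43.116*I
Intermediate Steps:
G(d) = ⅓ - d/6 (G(d) = (2 - d)/6 = ⅓ - d/6)
o(y) = 13/3 + 13*y (o(y) = (y + (⅓ - ⅙*0))*(y + (13 - y)) = (y + (⅓ + 0))*13 = (y + ⅓)*13 = (⅓ + y)*13 = 13/3 + 13*y)
o(√(-6 - 5)) - 67*(-22) = (13/3 + 13*√(-6 - 5)) - 67*(-22) = (13/3 + 13*√(-11)) + 1474 = (13/3 + 13*(I*√11)) + 1474 = (13/3 + 13*I*√11) + 1474 = 4435/3 + 13*I*√11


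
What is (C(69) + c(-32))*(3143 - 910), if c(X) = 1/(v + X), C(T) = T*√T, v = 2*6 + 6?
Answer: -319/2 + 154077*√69 ≈ 1.2797e+6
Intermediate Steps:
v = 18 (v = 12 + 6 = 18)
C(T) = T^(3/2)
c(X) = 1/(18 + X)
(C(69) + c(-32))*(3143 - 910) = (69^(3/2) + 1/(18 - 32))*(3143 - 910) = (69*√69 + 1/(-14))*2233 = (69*√69 - 1/14)*2233 = (-1/14 + 69*√69)*2233 = -319/2 + 154077*√69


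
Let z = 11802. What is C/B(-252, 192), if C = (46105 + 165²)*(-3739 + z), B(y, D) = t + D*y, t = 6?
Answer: -36665/3 ≈ -12222.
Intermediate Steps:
B(y, D) = 6 + D*y
C = 591259790 (C = (46105 + 165²)*(-3739 + 11802) = (46105 + 27225)*8063 = 73330*8063 = 591259790)
C/B(-252, 192) = 591259790/(6 + 192*(-252)) = 591259790/(6 - 48384) = 591259790/(-48378) = 591259790*(-1/48378) = -36665/3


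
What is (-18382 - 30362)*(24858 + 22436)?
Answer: -2305298736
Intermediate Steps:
(-18382 - 30362)*(24858 + 22436) = -48744*47294 = -2305298736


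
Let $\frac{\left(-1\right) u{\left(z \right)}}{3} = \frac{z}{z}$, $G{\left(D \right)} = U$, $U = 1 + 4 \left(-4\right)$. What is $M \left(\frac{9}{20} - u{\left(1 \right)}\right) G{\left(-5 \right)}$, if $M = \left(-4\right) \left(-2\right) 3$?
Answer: $-1242$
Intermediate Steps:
$U = -15$ ($U = 1 - 16 = -15$)
$G{\left(D \right)} = -15$
$u{\left(z \right)} = -3$ ($u{\left(z \right)} = - 3 \frac{z}{z} = \left(-3\right) 1 = -3$)
$M = 24$ ($M = 8 \cdot 3 = 24$)
$M \left(\frac{9}{20} - u{\left(1 \right)}\right) G{\left(-5 \right)} = 24 \left(\frac{9}{20} - -3\right) \left(-15\right) = 24 \left(9 \cdot \frac{1}{20} + 3\right) \left(-15\right) = 24 \left(\frac{9}{20} + 3\right) \left(-15\right) = 24 \cdot \frac{69}{20} \left(-15\right) = \frac{414}{5} \left(-15\right) = -1242$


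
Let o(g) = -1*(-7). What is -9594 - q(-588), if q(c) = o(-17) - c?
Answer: -10189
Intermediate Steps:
o(g) = 7
q(c) = 7 - c
-9594 - q(-588) = -9594 - (7 - 1*(-588)) = -9594 - (7 + 588) = -9594 - 1*595 = -9594 - 595 = -10189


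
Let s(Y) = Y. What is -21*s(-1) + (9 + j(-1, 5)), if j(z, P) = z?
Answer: 29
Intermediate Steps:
-21*s(-1) + (9 + j(-1, 5)) = -21*(-1) + (9 - 1) = 21 + 8 = 29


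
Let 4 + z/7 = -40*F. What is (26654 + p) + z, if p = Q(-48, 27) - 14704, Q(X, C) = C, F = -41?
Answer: 23429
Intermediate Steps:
p = -14677 (p = 27 - 14704 = -14677)
z = 11452 (z = -28 + 7*(-40*(-41)) = -28 + 7*1640 = -28 + 11480 = 11452)
(26654 + p) + z = (26654 - 14677) + 11452 = 11977 + 11452 = 23429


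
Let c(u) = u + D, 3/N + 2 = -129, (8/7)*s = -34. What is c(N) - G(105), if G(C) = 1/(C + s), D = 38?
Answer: 1496951/39431 ≈ 37.964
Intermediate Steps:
s = -119/4 (s = (7/8)*(-34) = -119/4 ≈ -29.750)
N = -3/131 (N = 3/(-2 - 129) = 3/(-131) = 3*(-1/131) = -3/131 ≈ -0.022901)
c(u) = 38 + u (c(u) = u + 38 = 38 + u)
G(C) = 1/(-119/4 + C) (G(C) = 1/(C - 119/4) = 1/(-119/4 + C))
c(N) - G(105) = (38 - 3/131) - 4/(-119 + 4*105) = 4975/131 - 4/(-119 + 420) = 4975/131 - 4/301 = 1496951/39431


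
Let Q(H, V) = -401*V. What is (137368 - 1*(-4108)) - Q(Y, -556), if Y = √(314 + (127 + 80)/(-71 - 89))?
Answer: -81480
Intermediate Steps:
Y = √500330/40 (Y = √(314 + 207/(-160)) = √(314 + 207*(-1/160)) = √(314 - 207/160) = √(50033/160) = √500330/40 ≈ 17.684)
(137368 - 1*(-4108)) - Q(Y, -556) = (137368 - 1*(-4108)) - (-401)*(-556) = (137368 + 4108) - 1*222956 = 141476 - 222956 = -81480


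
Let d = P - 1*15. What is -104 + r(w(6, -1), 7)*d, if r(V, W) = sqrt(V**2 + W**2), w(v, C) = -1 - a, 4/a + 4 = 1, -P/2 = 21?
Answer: -104 - 19*sqrt(442) ≈ -503.45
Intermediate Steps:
P = -42 (P = -2*21 = -42)
d = -57 (d = -42 - 1*15 = -42 - 15 = -57)
a = -4/3 (a = 4/(-4 + 1) = 4/(-3) = 4*(-1/3) = -4/3 ≈ -1.3333)
w(v, C) = 1/3 (w(v, C) = -1 - 1*(-4/3) = -1 + 4/3 = 1/3)
-104 + r(w(6, -1), 7)*d = -104 + sqrt((1/3)**2 + 7**2)*(-57) = -104 + sqrt(1/9 + 49)*(-57) = -104 + sqrt(442/9)*(-57) = -104 + (sqrt(442)/3)*(-57) = -104 - 19*sqrt(442)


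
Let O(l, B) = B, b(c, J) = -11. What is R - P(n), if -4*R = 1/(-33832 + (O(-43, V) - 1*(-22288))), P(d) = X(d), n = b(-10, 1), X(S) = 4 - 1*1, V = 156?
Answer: -136655/45552 ≈ -3.0000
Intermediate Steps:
X(S) = 3 (X(S) = 4 - 1 = 3)
n = -11
P(d) = 3
R = 1/45552 (R = -1/(4*(-33832 + (156 - 1*(-22288)))) = -1/(4*(-33832 + (156 + 22288))) = -1/(4*(-33832 + 22444)) = -¼/(-11388) = -¼*(-1/11388) = 1/45552 ≈ 2.1953e-5)
R - P(n) = 1/45552 - 1*3 = 1/45552 - 3 = -136655/45552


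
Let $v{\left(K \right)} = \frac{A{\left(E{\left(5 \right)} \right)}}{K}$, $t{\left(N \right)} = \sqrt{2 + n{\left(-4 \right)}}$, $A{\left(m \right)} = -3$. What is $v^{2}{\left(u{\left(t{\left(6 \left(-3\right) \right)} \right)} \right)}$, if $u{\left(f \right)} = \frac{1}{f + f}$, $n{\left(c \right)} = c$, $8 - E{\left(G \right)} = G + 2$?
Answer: $-72$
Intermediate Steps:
$E{\left(G \right)} = 6 - G$ ($E{\left(G \right)} = 8 - \left(G + 2\right) = 8 - \left(2 + G\right) = 6 - G$)
$t{\left(N \right)} = i \sqrt{2}$ ($t{\left(N \right)} = \sqrt{2 - 4} = \sqrt{-2} = i \sqrt{2}$)
$u{\left(f \right)} = \frac{1}{2 f}$
$v{\left(K \right)} = - \frac{3}{K}$
$v^{2}{\left(u{\left(t{\left(6 \left(-3\right) \right)} \right)} \right)} = \left(- \frac{3}{\frac{1}{2} \frac{1}{i \sqrt{2}}}\right)^{2} = \left(- \frac{3}{\frac{1}{2} \left(- \frac{i \sqrt{2}}{2}\right)}\right)^{2} = \left(- \frac{3}{\left(- \frac{1}{4}\right) i \sqrt{2}}\right)^{2} = \left(- 3 \cdot 2 i \sqrt{2}\right)^{2} = \left(- 6 i \sqrt{2}\right)^{2} = -72$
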